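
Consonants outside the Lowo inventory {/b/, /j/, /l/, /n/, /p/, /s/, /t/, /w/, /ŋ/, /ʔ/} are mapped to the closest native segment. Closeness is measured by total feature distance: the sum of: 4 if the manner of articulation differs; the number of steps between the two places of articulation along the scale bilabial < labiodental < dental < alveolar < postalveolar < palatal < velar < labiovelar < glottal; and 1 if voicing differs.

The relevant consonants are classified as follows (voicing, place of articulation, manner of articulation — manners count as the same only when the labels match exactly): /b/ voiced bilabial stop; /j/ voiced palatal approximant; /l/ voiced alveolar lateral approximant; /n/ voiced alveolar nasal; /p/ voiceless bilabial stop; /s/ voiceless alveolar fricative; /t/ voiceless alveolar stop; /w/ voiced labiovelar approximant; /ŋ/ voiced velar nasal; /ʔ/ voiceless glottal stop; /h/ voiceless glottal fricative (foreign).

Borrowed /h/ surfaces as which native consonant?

/ʔ/ is closest: manner differs (fricative→stop, +4), place distance 0 (glottal→glottal), same voicing; total 4. Next closest is /s/ at distance 5.

ʔ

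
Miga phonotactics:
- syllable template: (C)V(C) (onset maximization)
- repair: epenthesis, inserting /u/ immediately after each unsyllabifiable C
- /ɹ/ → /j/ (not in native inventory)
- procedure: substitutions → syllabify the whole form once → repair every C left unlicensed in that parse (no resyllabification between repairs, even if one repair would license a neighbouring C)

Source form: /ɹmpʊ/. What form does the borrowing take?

jumupʊ

Substitution: /ɹ/ → /j/, giving /jmpʊ/.
Under (C)V(C), the unsyllabifiable consonants are /j/, /m/ (at most one coda consonant is licensed; onsets are limited to one consonant).
Inserting the epenthetic vowel yields /j/ → /ju/, /m/ → /mu/.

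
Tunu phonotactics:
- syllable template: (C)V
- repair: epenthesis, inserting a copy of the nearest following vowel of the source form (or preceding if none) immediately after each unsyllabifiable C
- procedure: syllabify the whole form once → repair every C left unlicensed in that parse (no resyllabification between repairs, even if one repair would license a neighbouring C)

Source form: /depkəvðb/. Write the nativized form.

depəkəvəðəbə

The consonants /p/, /v/, /ð/, /b/ cannot be parsed into a legal (C)V syllable (no codas are permitted; onsets are limited to one consonant).
Epenthesis after each stranded consonant: /p/ → /pə/, /v/ → /və/, /ð/ → /ðə/, /b/ → /bə/.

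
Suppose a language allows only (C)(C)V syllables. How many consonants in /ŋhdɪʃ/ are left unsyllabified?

Under (C)(C)V, the unsyllabifiable consonants are /ŋ/, /ʃ/ (no codas are permitted; onsets may contain at most 2 consonants).

2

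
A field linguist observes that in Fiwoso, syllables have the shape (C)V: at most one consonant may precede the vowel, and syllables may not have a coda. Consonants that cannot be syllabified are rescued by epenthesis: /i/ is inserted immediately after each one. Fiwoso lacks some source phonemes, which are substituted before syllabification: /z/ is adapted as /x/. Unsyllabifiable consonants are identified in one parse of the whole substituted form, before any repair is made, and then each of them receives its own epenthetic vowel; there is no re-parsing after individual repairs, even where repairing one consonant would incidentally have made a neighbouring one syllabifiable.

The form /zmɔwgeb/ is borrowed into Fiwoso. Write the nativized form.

Substitution: /z/ → /x/, giving /xmɔwgeb/.
Under (C)V, the unsyllabifiable consonants are /x/, /w/, /b/ (no codas are permitted; onsets are limited to one consonant).
Inserting the epenthetic vowel yields /x/ → /xi/, /w/ → /wi/, /b/ → /bi/.

ximɔwigebi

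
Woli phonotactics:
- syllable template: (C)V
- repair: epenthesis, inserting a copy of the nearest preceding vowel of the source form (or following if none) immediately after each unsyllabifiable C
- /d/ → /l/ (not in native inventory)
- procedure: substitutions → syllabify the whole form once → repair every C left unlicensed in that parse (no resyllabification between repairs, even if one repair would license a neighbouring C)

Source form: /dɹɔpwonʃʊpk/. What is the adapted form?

Substitution: /d/ → /l/, giving /lɹɔpwonʃʊpk/.
The consonants /l/, /p/, /n/, /p/, /k/ cannot be parsed into a legal (C)V syllable (no codas are permitted; onsets are limited to one consonant).
Inserting the epenthetic vowel yields /l/ → /lɔ/, /p/ → /pɔ/, /n/ → /no/, /p/ → /pʊ/, /k/ → /kʊ/.

lɔɹɔpɔwonoʃʊpʊkʊ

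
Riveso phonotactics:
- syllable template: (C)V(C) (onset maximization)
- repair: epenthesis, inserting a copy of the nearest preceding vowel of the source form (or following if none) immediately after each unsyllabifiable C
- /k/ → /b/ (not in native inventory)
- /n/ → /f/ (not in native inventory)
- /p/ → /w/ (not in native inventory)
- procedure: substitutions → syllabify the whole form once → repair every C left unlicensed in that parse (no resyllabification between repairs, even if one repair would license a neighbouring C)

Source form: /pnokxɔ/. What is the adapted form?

wofobxɔ

Substitution: /p/ → /w/, /n/ → /f/, /k/ → /b/, giving /wfobxɔ/.
Syllabifying with onset maximization leaves /w/ stranded (at most one coda consonant is licensed; onsets are limited to one consonant).
Inserting the epenthetic vowel yields /w/ → /wo/.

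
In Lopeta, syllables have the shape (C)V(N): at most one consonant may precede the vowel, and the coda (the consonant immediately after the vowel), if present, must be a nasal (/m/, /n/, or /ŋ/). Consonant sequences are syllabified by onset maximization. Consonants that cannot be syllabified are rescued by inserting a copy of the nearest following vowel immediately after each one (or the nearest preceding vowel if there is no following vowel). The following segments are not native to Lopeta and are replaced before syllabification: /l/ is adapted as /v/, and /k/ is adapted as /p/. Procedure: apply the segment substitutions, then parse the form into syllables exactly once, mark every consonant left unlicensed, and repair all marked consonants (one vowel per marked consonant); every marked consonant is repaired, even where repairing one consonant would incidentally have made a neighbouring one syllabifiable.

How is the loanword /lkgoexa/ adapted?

vopogoexa

Substitution: /l/ → /v/, /k/ → /p/, giving /vpgoexa/.
Syllabifying with onset maximization leaves /v/, /p/ stranded (only a nasal (/m/, /n/, or /ŋ/) is licensed in coda position; onsets are limited to one consonant).
Epenthesis after each stranded consonant: /v/ → /vo/, /p/ → /po/.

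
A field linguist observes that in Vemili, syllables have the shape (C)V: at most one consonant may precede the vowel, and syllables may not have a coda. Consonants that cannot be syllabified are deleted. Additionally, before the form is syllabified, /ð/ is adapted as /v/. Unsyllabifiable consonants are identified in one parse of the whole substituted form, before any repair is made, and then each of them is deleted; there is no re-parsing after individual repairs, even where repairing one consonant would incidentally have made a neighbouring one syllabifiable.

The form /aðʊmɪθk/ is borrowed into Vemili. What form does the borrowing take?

Substitution: /ð/ → /v/, giving /avʊmɪθk/.
Syllabifying with onset maximization leaves /θ/, /k/ stranded (no codas are permitted; onsets are limited to one consonant).
Deletion applies to /θ/, /k/.

avʊmɪ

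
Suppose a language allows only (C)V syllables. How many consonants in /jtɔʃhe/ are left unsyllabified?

2

Under (C)V, the unsyllabifiable consonants are /j/, /ʃ/ (no codas are permitted; onsets are limited to one consonant).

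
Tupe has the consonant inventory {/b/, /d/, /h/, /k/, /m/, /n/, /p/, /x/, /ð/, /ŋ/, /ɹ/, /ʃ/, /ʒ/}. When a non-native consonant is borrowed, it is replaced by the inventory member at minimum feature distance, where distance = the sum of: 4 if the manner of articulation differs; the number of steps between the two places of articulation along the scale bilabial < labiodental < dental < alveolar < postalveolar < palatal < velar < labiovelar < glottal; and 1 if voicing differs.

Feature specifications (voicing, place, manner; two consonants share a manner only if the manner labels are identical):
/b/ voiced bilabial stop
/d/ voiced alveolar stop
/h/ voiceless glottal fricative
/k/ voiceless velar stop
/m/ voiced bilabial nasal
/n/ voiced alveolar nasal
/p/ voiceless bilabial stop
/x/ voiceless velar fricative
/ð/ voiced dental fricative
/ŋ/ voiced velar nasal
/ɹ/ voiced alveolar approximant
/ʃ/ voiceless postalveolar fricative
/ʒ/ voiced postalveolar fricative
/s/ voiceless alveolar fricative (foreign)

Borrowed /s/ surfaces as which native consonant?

ʃ

/ʃ/ is closest: same manner (fricative), place distance 1 (alveolar→postalveolar), same voicing; total 1. Next closest is /ð/ at distance 2.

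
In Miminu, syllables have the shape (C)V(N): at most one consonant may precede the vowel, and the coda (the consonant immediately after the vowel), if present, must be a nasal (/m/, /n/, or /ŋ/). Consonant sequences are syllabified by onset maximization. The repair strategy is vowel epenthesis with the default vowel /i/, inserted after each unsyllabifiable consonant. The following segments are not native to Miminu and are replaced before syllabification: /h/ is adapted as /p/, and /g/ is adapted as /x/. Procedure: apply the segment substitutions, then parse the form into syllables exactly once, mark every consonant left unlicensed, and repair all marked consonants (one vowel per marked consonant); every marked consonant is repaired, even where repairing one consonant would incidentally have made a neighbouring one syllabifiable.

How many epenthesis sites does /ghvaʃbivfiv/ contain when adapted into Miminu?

5

After substitution the input is /xpvaʃbivfiv/.
The unsyllabifiable consonants are /x/, /p/, /ʃ/, /v/, /v/; each receives one epenthetic vowel.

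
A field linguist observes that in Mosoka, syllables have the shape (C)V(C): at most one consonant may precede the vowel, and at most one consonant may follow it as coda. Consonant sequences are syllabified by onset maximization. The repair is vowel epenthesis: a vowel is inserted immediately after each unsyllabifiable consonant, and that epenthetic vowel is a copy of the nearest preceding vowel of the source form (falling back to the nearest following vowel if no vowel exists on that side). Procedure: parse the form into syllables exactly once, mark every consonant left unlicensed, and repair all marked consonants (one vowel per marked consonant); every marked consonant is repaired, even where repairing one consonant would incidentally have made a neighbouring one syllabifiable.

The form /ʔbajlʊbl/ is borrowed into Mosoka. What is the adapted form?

ʔabajlʊblʊ

Syllabifying with onset maximization leaves /ʔ/, /l/ stranded (at most one coda consonant is licensed; onsets are limited to one consonant).
Each unlicensed consonant becomes the onset of a new syllable: /ʔ/ → /ʔa/, /l/ → /lʊ/.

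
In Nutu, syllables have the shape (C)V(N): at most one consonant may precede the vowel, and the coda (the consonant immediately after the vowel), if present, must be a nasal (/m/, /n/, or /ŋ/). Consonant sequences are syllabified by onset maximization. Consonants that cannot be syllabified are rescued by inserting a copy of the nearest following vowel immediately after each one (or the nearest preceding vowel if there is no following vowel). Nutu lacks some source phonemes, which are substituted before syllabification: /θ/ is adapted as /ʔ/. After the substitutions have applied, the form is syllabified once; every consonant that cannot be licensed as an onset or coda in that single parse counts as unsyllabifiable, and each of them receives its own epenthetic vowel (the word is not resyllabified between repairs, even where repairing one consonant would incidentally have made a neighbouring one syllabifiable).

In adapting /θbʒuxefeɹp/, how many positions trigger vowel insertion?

4

After substitution the input is /ʔbʒuxefeɹp/.
The unsyllabifiable consonants are /ʔ/, /b/, /ɹ/, /p/; each receives one epenthetic vowel.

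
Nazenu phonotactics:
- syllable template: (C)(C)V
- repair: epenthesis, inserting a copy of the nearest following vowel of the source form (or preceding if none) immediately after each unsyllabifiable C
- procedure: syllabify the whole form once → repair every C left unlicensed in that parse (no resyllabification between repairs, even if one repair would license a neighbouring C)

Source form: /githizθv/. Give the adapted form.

githiziθivi

The consonants /z/, /θ/, /v/ cannot be parsed into a legal (C)(C)V syllable (no codas are permitted; onsets may contain at most 2 consonants).
Epenthesis after each stranded consonant: /z/ → /zi/, /θ/ → /θi/, /v/ → /vi/.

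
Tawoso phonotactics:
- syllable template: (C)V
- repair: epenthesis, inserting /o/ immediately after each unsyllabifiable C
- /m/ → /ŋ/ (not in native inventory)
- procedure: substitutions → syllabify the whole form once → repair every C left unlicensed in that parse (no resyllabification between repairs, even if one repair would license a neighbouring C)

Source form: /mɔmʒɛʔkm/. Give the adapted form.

ŋɔŋoʒɛʔokoŋo

Substitution: /m/ → /ŋ/, giving /ŋɔŋʒɛʔkŋ/.
Under (C)V, the unsyllabifiable consonants are /ŋ/, /ʔ/, /k/, /ŋ/ (no codas are permitted; onsets are limited to one consonant).
Each unlicensed consonant becomes the onset of a new syllable: /ŋ/ → /ŋo/, /ʔ/ → /ʔo/, /k/ → /ko/, /ŋ/ → /ŋo/.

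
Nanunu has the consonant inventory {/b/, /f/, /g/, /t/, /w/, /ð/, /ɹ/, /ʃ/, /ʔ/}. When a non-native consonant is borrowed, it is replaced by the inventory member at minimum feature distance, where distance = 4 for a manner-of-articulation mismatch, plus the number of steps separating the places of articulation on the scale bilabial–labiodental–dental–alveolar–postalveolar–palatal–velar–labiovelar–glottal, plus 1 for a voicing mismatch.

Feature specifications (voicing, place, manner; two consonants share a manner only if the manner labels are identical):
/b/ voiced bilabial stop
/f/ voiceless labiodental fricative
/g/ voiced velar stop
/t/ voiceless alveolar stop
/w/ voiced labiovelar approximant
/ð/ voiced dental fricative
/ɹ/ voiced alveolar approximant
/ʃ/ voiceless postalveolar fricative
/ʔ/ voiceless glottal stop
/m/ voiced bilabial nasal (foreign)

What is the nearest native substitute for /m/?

b

/b/ is closest: manner differs (nasal→stop, +4), place distance 0 (bilabial→bilabial), same voicing; total 4. Next closest is /f/ at distance 6.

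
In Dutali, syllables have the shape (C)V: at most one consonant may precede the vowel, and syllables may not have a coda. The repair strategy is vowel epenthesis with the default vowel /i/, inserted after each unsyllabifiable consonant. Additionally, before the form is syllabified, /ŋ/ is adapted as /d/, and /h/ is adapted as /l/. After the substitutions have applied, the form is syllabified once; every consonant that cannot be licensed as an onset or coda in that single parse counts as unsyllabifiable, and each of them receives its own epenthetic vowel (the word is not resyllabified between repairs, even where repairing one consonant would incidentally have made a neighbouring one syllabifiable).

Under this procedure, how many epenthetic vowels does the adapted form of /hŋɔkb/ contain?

3

After substitution the input is /ldɔkb/.
The unsyllabifiable consonants are /l/, /k/, /b/; each receives one epenthetic vowel.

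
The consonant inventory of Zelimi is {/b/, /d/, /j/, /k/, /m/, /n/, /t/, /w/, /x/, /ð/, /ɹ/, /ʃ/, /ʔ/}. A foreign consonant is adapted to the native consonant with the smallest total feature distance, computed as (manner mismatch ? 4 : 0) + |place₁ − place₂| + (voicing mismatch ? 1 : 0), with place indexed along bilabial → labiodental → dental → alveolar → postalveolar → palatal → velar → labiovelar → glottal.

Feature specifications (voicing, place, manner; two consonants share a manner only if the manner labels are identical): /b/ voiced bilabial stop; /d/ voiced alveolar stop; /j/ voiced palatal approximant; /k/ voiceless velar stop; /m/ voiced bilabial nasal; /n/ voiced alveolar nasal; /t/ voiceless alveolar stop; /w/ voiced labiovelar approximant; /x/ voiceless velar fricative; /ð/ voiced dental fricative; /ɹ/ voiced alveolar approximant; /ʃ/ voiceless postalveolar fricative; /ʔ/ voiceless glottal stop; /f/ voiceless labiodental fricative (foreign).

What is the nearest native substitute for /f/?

ð

/ð/ is closest: same manner (fricative), place distance 1 (labiodental→dental), voicing differs (+1); total 2. Next closest is /ʃ/ at distance 3.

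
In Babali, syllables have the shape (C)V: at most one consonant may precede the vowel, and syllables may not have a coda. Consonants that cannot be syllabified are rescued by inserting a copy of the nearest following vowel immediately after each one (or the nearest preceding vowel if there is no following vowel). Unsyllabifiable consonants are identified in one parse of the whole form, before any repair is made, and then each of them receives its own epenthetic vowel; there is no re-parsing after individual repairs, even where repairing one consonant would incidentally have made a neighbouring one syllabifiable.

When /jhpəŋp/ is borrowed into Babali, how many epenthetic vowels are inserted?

4

The unsyllabifiable consonants are /j/, /h/, /ŋ/, /p/; each receives one epenthetic vowel.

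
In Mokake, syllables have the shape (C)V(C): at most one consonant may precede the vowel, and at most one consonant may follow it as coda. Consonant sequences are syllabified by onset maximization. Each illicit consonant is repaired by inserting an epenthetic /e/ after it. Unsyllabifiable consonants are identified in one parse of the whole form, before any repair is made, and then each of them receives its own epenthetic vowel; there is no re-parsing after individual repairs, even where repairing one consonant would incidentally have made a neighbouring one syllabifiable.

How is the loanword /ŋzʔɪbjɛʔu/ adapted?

The consonants /ŋ/, /z/ cannot be parsed into a legal (C)V(C) syllable (at most one coda consonant is licensed; onsets are limited to one consonant).
Inserting the epenthetic vowel yields /ŋ/ → /ŋe/, /z/ → /ze/.

ŋezeʔɪbjɛʔu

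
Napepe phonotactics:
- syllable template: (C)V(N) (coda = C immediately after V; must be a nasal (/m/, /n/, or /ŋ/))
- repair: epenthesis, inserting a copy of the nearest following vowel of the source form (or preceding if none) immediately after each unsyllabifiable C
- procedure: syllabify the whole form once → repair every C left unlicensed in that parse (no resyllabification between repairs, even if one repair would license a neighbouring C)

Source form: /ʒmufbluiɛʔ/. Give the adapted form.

Syllabifying with onset maximization leaves /ʒ/, /f/, /b/, /ʔ/ stranded (only a nasal (/m/, /n/, or /ŋ/) is licensed in coda position; onsets are limited to one consonant).
Each unlicensed consonant becomes the onset of a new syllable: /ʒ/ → /ʒu/, /f/ → /fu/, /b/ → /bu/, /ʔ/ → /ʔɛ/.

ʒumufubuluiɛʔɛ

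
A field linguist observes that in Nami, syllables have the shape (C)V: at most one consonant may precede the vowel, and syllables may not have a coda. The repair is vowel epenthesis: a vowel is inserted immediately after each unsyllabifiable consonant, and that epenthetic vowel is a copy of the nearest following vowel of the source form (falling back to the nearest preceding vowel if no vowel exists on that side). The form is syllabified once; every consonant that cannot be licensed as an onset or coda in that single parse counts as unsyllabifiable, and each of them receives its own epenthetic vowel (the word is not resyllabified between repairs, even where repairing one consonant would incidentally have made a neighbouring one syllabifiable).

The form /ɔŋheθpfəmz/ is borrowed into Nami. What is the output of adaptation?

Under (C)V, the unsyllabifiable consonants are /ŋ/, /θ/, /p/, /m/, /z/ (no codas are permitted; onsets are limited to one consonant).
Inserting the epenthetic vowel yields /ŋ/ → /ŋe/, /θ/ → /θə/, /p/ → /pə/, /m/ → /mə/, /z/ → /zə/.

ɔŋeheθəpəfəməzə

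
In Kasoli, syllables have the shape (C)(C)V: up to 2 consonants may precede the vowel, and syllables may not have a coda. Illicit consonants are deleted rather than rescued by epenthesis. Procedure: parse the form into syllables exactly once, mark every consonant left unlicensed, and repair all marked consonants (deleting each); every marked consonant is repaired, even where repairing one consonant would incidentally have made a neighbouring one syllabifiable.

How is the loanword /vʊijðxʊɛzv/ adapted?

Under (C)(C)V, the unsyllabifiable consonants are /j/, /z/, /v/ (no codas are permitted; onsets may contain at most 2 consonants).
Each unlicensed consonant is deleted: /j/, /z/, /v/.

vʊiðxʊɛ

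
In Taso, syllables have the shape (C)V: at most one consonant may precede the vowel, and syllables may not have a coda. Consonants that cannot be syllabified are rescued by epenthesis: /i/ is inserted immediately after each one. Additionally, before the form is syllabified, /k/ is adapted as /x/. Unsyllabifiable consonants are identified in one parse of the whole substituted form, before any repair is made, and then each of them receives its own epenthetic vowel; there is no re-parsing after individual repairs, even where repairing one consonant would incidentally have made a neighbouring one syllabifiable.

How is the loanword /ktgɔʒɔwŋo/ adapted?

xitigɔʒɔwiŋo

Substitution: /k/ → /x/, giving /xtgɔʒɔwŋo/.
Under (C)V, the unsyllabifiable consonants are /x/, /t/, /w/ (no codas are permitted; onsets are limited to one consonant).
Epenthesis after each stranded consonant: /x/ → /xi/, /t/ → /ti/, /w/ → /wi/.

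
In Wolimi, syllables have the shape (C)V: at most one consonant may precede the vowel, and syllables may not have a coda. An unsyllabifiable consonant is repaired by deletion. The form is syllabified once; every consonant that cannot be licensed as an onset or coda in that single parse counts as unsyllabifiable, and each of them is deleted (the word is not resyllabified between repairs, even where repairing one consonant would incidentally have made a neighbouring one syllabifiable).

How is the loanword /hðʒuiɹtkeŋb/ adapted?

Under (C)V, the unsyllabifiable consonants are /h/, /ð/, /ɹ/, /t/, /ŋ/, /b/ (no codas are permitted; onsets are limited to one consonant).
Deleting the stranded consonants removes /h/, /ð/, /ɹ/, /t/, /ŋ/, /b/.

ʒuike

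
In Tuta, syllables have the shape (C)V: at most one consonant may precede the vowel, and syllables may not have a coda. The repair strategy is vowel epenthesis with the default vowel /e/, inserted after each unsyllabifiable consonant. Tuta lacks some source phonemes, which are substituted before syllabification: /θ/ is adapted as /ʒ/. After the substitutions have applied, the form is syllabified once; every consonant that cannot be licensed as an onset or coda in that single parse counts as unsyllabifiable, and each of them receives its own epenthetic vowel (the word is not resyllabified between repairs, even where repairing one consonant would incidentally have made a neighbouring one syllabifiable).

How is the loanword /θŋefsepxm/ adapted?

ʒeŋefesepexeme

Substitution: /θ/ → /ʒ/, giving /ʒŋefsepxm/.
The consonants /ʒ/, /f/, /p/, /x/, /m/ cannot be parsed into a legal (C)V syllable (no codas are permitted; onsets are limited to one consonant).
Each unlicensed consonant becomes the onset of a new syllable: /ʒ/ → /ʒe/, /f/ → /fe/, /p/ → /pe/, /x/ → /xe/, /m/ → /me/.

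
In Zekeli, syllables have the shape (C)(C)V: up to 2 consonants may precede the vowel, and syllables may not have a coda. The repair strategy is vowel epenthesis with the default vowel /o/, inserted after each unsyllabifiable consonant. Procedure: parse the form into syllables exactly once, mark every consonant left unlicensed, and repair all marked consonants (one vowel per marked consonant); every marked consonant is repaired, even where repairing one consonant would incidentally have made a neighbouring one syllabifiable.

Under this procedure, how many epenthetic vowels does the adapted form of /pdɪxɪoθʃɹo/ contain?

The unsyllabifiable consonants are /θ/; each receives one epenthetic vowel.

1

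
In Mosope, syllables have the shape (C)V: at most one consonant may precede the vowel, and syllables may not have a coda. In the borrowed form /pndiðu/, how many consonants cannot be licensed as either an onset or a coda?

2

Syllabifying with onset maximization leaves /p/, /n/ stranded (no codas are permitted; onsets are limited to one consonant).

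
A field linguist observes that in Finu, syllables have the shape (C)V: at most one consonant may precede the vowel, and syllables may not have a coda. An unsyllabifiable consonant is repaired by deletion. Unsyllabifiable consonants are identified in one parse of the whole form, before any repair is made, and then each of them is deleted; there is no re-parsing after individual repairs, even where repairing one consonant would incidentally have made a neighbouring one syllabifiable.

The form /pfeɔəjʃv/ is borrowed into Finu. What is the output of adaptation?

Under (C)V, the unsyllabifiable consonants are /p/, /j/, /ʃ/, /v/ (no codas are permitted; onsets are limited to one consonant).
Deletion applies to /p/, /j/, /ʃ/, /v/.

feɔə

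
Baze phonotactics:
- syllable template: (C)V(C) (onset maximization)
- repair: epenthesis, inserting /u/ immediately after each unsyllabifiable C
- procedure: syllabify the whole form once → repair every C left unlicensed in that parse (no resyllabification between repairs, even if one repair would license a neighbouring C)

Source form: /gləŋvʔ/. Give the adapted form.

The consonants /g/, /v/, /ʔ/ cannot be parsed into a legal (C)V(C) syllable (at most one coda consonant is licensed; onsets are limited to one consonant).
Each unlicensed consonant becomes the onset of a new syllable: /g/ → /gu/, /v/ → /vu/, /ʔ/ → /ʔu/.

guləŋvuʔu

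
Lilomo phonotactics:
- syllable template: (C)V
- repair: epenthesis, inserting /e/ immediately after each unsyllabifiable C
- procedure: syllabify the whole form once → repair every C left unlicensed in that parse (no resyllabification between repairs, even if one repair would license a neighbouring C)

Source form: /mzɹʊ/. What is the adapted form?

Under (C)V, the unsyllabifiable consonants are /m/, /z/ (no codas are permitted; onsets are limited to one consonant).
Epenthesis after each stranded consonant: /m/ → /me/, /z/ → /ze/.

mezeɹʊ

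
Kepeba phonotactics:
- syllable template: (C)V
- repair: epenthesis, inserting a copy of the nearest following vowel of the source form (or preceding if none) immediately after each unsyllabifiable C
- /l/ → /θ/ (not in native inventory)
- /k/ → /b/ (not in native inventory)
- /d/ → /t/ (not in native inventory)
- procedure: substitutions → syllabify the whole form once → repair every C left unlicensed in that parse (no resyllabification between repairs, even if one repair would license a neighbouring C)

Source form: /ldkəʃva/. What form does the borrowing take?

θətəbəʃava

Substitution: /l/ → /θ/, /d/ → /t/, /k/ → /b/, giving /θtbəʃva/.
The consonants /θ/, /t/, /ʃ/ cannot be parsed into a legal (C)V syllable (no codas are permitted; onsets are limited to one consonant).
Epenthesis after each stranded consonant: /θ/ → /θə/, /t/ → /tə/, /ʃ/ → /ʃa/.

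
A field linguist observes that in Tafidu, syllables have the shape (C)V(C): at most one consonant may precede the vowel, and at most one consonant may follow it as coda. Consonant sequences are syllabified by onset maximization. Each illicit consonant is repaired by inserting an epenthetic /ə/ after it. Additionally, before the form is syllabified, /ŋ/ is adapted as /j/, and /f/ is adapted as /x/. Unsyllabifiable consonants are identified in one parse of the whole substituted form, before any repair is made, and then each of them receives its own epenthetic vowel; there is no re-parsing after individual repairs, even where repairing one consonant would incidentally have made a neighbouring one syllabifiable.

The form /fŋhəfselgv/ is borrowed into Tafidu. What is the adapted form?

Substitution: /f/ → /x/, /ŋ/ → /j/, giving /xjhəxselgv/.
The consonants /x/, /j/, /g/, /v/ cannot be parsed into a legal (C)V(C) syllable (at most one coda consonant is licensed; onsets are limited to one consonant).
Each unlicensed consonant becomes the onset of a new syllable: /x/ → /xə/, /j/ → /jə/, /g/ → /gə/, /v/ → /və/.

xəjəhəxselgəvə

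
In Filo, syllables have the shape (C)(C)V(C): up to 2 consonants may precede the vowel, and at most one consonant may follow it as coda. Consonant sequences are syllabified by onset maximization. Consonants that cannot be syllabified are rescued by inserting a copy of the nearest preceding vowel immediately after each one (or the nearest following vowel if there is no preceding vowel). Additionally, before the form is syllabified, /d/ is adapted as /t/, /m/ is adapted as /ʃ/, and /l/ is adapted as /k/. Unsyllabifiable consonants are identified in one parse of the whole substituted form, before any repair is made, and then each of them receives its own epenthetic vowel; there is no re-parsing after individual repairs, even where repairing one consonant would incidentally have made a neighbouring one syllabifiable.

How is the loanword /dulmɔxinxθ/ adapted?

Substitution: /d/ → /t/, /l/ → /k/, /m/ → /ʃ/, giving /tukʃɔxinxθ/.
Syllabifying with onset maximization leaves /x/, /θ/ stranded (at most one coda consonant is licensed; onsets may contain at most 2 consonants).
Inserting the epenthetic vowel yields /x/ → /xi/, /θ/ → /θi/.

tukʃɔxinxiθi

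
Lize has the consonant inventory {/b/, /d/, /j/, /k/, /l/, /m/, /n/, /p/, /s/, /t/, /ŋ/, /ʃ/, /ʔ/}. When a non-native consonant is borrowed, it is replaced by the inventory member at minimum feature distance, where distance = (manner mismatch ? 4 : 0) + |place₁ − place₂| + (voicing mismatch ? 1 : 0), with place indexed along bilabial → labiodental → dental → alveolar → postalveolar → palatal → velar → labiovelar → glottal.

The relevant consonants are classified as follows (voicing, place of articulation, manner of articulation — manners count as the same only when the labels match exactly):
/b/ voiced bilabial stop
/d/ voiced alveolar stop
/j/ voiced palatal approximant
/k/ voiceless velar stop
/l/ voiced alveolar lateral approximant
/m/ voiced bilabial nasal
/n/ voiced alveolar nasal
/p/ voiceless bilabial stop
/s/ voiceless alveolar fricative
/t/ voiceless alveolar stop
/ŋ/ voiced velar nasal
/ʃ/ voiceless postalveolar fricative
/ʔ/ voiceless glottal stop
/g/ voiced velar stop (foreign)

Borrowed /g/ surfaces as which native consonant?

k

/k/ is closest: same manner (stop), place distance 0 (velar→velar), voicing differs (+1); total 1. Next closest is /d/ at distance 3.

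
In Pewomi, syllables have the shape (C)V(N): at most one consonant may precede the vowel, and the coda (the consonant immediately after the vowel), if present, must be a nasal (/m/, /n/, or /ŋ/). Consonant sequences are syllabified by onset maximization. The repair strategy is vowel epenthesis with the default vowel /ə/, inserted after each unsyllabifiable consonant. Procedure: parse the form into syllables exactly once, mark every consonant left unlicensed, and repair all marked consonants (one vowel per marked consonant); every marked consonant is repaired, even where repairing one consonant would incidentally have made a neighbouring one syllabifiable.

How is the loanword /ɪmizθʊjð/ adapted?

ɪmizəθʊjəðə

The consonants /z/, /j/, /ð/ cannot be parsed into a legal (C)V(N) syllable (only a nasal (/m/, /n/, or /ŋ/) is licensed in coda position; onsets are limited to one consonant).
Each unlicensed consonant becomes the onset of a new syllable: /z/ → /zə/, /j/ → /jə/, /ð/ → /ðə/.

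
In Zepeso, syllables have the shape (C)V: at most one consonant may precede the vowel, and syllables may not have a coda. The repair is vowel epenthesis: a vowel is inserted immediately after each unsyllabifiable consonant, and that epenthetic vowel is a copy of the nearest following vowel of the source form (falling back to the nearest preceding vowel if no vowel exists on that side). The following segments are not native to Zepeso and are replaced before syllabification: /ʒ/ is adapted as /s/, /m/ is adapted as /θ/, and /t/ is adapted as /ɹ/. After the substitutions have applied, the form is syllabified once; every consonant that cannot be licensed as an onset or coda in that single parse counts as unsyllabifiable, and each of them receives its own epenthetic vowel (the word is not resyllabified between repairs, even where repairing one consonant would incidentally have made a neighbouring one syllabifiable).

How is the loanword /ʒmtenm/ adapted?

seθeɹeneθe

Substitution: /ʒ/ → /s/, /m/ → /θ/, /t/ → /ɹ/, giving /sθɹenθ/.
Syllabifying with onset maximization leaves /s/, /θ/, /n/, /θ/ stranded (no codas are permitted; onsets are limited to one consonant).
Each unlicensed consonant becomes the onset of a new syllable: /s/ → /se/, /θ/ → /θe/, /n/ → /ne/, /θ/ → /θe/.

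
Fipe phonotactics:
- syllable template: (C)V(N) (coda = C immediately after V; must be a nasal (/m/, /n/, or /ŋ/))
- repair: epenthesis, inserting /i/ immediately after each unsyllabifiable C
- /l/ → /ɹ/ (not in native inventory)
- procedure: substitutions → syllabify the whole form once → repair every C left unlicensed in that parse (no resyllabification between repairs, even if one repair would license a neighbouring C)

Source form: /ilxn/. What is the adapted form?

iɹixini

Substitution: /l/ → /ɹ/, giving /iɹxn/.
Syllabifying with onset maximization leaves /ɹ/, /x/, /n/ stranded (only a nasal (/m/, /n/, or /ŋ/) is licensed in coda position; onsets are limited to one consonant).
Epenthesis after each stranded consonant: /ɹ/ → /ɹi/, /x/ → /xi/, /n/ → /ni/.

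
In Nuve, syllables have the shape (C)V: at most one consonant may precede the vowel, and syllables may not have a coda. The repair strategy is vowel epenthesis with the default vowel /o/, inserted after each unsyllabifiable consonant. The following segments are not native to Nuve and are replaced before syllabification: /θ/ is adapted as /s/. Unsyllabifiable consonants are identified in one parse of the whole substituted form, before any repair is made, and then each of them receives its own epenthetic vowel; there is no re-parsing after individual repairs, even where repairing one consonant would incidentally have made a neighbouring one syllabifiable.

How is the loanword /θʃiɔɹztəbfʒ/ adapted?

Substitution: /θ/ → /s/, giving /sʃiɔɹztəbfʒ/.
Syllabifying with onset maximization leaves /s/, /ɹ/, /z/, /b/, /f/, /ʒ/ stranded (no codas are permitted; onsets are limited to one consonant).
Each unlicensed consonant becomes the onset of a new syllable: /s/ → /so/, /ɹ/ → /ɹo/, /z/ → /zo/, /b/ → /bo/, /f/ → /fo/, /ʒ/ → /ʒo/.

soʃiɔɹozotəbofoʒo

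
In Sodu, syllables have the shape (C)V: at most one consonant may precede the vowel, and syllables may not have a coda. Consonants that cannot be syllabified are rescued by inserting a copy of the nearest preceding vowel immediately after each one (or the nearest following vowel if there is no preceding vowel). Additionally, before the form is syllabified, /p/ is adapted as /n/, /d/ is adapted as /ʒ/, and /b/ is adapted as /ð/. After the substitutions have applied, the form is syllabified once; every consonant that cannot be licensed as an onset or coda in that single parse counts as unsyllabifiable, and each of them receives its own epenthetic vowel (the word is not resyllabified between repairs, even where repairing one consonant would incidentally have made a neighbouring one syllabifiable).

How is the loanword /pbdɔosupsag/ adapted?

Substitution: /p/ → /n/, /b/ → /ð/, /d/ → /ʒ/, giving /nðʒɔosunsag/.
Syllabifying with onset maximization leaves /n/, /ð/, /n/, /g/ stranded (no codas are permitted; onsets are limited to one consonant).
Each unlicensed consonant becomes the onset of a new syllable: /n/ → /nɔ/, /ð/ → /ðɔ/, /n/ → /nu/, /g/ → /ga/.

nɔðɔʒɔosunusaga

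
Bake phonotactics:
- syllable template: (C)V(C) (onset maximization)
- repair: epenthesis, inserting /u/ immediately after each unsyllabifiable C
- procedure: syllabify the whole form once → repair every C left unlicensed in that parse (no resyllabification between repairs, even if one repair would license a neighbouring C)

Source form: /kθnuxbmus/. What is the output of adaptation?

kuθunuxbumus

Syllabifying with onset maximization leaves /k/, /θ/, /b/ stranded (at most one coda consonant is licensed; onsets are limited to one consonant).
Epenthesis after each stranded consonant: /k/ → /ku/, /θ/ → /θu/, /b/ → /bu/.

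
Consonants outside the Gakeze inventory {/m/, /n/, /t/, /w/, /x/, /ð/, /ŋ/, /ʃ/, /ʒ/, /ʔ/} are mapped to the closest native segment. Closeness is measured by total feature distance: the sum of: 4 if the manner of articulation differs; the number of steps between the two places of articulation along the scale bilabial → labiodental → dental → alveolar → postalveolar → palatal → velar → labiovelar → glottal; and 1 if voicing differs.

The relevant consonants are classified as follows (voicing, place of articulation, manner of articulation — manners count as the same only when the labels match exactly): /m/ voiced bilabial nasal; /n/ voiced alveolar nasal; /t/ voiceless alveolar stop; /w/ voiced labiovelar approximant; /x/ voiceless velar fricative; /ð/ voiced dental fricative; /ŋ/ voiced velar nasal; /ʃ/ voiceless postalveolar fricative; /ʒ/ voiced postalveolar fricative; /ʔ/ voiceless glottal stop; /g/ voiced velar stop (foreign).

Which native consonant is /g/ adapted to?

/ʔ/ is closest: same manner (stop), place distance 2 (velar→glottal), voicing differs (+1); total 3. Next closest is /t/ at distance 4.

ʔ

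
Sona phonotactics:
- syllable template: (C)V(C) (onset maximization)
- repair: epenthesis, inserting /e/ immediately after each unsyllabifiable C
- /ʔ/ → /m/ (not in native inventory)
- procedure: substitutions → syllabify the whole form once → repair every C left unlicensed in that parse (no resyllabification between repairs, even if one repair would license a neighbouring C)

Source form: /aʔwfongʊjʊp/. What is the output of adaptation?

Substitution: /ʔ/ → /m/, giving /amwfongʊjʊp/.
Syllabifying with onset maximization leaves /w/ stranded (at most one coda consonant is licensed; onsets are limited to one consonant).
Each unlicensed consonant becomes the onset of a new syllable: /w/ → /we/.

amwefongʊjʊp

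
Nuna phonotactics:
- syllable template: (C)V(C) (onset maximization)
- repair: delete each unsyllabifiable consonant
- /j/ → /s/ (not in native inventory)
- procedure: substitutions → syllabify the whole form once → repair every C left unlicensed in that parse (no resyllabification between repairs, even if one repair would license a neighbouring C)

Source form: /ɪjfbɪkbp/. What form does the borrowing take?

ɪsbɪk

Substitution: /j/ → /s/, giving /ɪsfbɪkbp/.
The consonants /f/, /b/, /p/ cannot be parsed into a legal (C)V(C) syllable (at most one coda consonant is licensed; onsets are limited to one consonant).
Each unlicensed consonant is deleted: /f/, /b/, /p/.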